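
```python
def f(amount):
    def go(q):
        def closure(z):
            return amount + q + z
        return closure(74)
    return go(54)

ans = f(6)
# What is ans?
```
134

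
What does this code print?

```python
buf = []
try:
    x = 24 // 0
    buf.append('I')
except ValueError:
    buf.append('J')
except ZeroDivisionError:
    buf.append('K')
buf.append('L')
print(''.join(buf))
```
KL

ZeroDivisionError is caught by its specific handler, not ValueError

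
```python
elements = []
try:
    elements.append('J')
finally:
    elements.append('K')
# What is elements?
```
['J', 'K']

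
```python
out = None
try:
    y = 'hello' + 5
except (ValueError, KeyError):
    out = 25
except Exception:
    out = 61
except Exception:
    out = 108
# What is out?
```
61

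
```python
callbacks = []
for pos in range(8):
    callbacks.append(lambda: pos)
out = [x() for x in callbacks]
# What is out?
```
[7, 7, 7, 7, 7, 7, 7, 7]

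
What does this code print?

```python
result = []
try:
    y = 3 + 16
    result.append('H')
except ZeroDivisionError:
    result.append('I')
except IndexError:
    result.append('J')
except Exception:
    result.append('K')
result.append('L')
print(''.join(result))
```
HL

No exception, try block completes normally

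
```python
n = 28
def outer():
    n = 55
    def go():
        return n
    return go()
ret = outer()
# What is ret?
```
55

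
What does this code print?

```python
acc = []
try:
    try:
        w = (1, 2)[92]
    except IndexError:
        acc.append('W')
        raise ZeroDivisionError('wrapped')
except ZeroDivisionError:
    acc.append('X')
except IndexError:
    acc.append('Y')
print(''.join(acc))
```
WX

New ZeroDivisionError raised, caught by outer ZeroDivisionError handler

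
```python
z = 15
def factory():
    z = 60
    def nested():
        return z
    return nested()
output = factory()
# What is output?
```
60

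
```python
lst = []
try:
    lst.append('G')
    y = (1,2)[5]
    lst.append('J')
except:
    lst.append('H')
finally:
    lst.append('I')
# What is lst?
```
['G', 'H', 'I']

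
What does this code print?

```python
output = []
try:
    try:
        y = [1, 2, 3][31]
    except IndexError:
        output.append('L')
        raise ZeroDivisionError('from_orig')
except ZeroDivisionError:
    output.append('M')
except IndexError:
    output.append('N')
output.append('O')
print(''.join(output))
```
LMO

ZeroDivisionError raised and caught, original IndexError not re-raised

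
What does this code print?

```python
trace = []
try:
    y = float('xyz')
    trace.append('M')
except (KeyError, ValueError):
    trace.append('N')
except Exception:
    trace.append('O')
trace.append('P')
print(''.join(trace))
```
NP

ValueError matches tuple containing it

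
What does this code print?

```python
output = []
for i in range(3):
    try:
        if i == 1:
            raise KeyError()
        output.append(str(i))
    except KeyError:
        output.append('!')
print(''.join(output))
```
0!2

Exception on i=1 caught, loop continues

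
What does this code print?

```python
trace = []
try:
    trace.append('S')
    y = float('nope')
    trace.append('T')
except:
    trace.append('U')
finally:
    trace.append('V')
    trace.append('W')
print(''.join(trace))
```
SUVW

Code before exception runs, then except, then all of finally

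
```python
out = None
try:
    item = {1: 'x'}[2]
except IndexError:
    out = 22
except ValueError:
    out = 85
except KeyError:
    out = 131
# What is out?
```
131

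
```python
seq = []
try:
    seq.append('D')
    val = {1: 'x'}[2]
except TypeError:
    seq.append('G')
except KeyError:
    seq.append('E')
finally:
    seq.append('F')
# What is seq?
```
['D', 'E', 'F']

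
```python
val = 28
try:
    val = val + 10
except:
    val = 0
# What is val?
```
38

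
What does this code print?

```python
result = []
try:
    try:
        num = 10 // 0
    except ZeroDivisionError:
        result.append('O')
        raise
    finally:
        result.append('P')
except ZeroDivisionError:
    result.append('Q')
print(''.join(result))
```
OPQ

finally runs before re-raised exception propagates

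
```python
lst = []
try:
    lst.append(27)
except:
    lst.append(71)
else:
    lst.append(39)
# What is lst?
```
[27, 39]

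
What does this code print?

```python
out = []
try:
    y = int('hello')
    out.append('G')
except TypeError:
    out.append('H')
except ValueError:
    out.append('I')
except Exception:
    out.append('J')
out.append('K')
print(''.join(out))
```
IK

ValueError matches before generic Exception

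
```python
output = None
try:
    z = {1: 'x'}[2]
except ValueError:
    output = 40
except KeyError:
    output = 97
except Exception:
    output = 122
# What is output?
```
97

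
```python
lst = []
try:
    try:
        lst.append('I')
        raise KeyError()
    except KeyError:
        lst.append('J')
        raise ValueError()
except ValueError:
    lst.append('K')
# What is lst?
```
['I', 'J', 'K']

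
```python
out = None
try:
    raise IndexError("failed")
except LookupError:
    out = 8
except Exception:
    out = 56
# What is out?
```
8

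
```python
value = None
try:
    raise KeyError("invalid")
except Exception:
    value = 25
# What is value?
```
25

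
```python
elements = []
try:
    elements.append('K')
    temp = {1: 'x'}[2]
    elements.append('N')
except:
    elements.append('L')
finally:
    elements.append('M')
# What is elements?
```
['K', 'L', 'M']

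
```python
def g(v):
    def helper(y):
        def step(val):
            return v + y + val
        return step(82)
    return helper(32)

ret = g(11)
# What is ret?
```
125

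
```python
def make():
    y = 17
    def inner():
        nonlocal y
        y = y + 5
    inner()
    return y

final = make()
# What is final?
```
22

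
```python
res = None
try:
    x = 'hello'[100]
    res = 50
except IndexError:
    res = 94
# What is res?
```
94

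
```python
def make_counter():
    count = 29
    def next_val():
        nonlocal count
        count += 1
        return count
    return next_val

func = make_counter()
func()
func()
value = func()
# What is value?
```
32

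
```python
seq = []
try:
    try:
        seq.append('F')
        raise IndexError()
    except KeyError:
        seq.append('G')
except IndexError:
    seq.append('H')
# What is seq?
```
['F', 'H']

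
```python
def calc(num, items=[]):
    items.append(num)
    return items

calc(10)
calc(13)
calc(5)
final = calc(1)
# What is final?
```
[10, 13, 5, 1]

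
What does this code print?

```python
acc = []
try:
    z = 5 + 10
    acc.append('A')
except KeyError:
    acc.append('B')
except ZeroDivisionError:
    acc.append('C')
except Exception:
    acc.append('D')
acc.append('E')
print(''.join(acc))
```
AE

No exception, try block completes normally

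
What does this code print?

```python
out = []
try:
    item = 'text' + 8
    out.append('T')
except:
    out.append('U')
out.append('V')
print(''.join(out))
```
UV

Exception raised in try, caught by bare except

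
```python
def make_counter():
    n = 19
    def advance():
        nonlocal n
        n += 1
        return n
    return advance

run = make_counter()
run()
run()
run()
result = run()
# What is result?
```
23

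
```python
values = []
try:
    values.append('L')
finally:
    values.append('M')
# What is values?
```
['L', 'M']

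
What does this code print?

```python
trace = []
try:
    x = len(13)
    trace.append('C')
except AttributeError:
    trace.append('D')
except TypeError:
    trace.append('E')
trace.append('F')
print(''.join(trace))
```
EF

TypeError is caught by its specific handler, not AttributeError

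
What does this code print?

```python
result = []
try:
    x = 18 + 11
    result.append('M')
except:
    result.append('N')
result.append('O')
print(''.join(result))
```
MO

No exception, try block completes normally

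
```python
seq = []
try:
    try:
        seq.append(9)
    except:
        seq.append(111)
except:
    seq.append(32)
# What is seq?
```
[9]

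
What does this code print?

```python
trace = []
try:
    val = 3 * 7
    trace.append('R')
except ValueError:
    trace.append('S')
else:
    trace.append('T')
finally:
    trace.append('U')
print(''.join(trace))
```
RTU

else runs before finally when no exception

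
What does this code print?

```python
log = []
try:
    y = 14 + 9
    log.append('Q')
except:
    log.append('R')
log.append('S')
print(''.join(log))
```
QS

No exception, try block completes normally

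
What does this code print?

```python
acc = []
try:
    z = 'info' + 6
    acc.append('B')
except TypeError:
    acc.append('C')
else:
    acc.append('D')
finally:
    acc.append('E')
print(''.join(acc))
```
CE

Exception: except runs, else skipped, finally runs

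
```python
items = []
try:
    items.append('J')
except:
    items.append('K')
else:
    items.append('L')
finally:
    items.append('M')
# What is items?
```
['J', 'L', 'M']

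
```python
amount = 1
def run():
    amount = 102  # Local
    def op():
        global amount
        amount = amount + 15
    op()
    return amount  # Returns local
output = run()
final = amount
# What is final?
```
16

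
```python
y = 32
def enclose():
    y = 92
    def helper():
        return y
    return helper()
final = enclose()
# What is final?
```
92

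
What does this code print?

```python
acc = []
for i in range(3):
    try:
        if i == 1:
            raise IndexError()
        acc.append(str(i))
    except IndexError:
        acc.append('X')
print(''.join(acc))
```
0X2

Exception on i=1 caught, loop continues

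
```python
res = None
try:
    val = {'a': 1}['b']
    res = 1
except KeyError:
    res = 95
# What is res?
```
95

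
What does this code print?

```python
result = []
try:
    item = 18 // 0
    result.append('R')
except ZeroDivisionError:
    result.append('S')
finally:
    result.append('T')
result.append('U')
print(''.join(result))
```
STU

finally always runs, even after exception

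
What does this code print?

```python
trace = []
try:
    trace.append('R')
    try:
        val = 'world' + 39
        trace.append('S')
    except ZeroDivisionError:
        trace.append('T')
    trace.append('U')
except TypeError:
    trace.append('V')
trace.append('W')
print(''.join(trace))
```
RVW

Inner handler doesn't match, propagates to outer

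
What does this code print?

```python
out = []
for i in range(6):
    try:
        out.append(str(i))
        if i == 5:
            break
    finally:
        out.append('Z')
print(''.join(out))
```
0Z1Z2Z3Z4Z5Z

finally runs even when breaking out of loop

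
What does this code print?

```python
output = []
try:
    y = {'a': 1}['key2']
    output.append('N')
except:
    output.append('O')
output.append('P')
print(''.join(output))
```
OP

Exception raised in try, caught by bare except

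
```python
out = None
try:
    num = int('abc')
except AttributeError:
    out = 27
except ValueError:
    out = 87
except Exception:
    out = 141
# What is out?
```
87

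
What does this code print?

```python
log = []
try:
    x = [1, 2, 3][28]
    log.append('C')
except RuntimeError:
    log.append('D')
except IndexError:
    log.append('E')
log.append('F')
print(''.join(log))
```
EF

IndexError is caught by its specific handler, not RuntimeError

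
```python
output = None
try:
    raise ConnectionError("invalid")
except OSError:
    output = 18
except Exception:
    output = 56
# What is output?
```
18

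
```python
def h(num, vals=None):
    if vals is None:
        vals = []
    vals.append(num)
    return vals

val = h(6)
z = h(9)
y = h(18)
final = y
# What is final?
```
[18]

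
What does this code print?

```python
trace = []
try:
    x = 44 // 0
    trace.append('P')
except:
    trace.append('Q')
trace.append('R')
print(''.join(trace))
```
QR

Exception raised in try, caught by bare except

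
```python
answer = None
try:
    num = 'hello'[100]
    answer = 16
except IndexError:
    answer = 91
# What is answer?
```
91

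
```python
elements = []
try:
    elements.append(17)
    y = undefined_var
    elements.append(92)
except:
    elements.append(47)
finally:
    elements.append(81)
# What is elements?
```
[17, 47, 81]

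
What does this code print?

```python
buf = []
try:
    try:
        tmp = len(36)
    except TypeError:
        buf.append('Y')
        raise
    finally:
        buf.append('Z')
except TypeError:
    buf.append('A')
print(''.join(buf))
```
YZA

finally runs before re-raised exception propagates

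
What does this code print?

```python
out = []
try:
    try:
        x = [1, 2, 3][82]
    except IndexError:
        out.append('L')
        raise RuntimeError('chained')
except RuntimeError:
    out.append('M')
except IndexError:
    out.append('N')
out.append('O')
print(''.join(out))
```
LMO

RuntimeError raised and caught, original IndexError not re-raised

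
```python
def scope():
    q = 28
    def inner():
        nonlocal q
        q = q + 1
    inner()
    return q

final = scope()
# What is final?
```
29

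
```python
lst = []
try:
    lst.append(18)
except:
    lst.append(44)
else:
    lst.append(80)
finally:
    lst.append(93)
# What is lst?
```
[18, 80, 93]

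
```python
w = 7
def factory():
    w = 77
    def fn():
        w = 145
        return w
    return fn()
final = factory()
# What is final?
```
145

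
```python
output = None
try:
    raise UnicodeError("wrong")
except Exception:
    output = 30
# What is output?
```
30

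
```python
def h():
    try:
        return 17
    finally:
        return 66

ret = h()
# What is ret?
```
66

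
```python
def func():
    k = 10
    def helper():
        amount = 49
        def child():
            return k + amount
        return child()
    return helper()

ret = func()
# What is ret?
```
59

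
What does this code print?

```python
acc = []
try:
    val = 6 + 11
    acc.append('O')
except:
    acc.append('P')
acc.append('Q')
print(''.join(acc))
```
OQ

No exception, try block completes normally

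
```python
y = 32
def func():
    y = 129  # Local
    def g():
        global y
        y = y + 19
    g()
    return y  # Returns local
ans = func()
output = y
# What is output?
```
51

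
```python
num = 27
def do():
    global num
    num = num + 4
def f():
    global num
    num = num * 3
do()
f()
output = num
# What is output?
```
93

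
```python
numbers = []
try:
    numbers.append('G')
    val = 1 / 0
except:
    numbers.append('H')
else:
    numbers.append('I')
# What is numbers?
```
['G', 'H']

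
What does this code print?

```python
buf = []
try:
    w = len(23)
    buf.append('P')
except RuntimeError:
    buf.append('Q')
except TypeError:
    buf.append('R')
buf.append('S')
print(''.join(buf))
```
RS

TypeError is caught by its specific handler, not RuntimeError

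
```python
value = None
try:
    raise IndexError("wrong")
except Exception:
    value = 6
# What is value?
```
6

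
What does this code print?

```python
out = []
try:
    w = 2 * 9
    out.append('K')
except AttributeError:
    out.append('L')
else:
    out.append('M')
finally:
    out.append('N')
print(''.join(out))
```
KMN

else runs before finally when no exception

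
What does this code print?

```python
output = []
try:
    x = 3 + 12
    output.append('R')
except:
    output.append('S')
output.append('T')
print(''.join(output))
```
RT

No exception, try block completes normally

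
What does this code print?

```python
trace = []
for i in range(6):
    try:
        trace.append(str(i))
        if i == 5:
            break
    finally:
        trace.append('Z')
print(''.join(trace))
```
0Z1Z2Z3Z4Z5Z

finally runs even when breaking out of loop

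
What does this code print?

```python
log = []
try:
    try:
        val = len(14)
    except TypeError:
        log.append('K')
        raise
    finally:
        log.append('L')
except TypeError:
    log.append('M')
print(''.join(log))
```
KLM

finally runs before re-raised exception propagates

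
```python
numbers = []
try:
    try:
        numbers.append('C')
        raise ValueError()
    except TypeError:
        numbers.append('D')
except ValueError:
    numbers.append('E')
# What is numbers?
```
['C', 'E']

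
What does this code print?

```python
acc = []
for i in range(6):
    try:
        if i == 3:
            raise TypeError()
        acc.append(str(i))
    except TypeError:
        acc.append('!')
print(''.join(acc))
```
012!45

Exception on i=3 caught, loop continues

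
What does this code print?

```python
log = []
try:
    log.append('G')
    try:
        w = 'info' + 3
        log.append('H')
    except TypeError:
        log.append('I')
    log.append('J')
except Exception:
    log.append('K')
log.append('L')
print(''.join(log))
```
GIJL

Inner exception caught by inner handler, outer continues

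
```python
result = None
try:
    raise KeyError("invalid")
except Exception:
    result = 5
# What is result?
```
5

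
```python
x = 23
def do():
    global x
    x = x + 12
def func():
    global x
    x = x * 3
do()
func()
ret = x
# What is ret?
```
105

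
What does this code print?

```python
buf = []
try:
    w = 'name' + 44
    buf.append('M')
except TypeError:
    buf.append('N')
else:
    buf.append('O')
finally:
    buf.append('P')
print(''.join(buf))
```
NP

Exception: except runs, else skipped, finally runs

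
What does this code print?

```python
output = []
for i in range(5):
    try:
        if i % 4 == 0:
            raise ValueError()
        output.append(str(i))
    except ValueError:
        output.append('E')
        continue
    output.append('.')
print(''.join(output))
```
E1.2.3.E

continue in except skips rest of loop body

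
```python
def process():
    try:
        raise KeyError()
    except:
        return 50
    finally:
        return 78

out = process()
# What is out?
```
78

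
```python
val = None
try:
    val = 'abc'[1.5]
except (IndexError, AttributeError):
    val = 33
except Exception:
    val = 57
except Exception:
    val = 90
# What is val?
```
57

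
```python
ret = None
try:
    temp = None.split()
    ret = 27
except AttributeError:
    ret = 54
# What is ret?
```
54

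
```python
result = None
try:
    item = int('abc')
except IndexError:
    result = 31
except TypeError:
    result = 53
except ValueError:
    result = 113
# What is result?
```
113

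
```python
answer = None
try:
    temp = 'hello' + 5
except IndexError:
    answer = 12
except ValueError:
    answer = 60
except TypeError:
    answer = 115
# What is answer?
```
115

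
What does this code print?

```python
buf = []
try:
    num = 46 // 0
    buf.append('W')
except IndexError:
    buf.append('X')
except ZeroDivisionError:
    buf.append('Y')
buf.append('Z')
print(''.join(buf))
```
YZ

ZeroDivisionError is caught by its specific handler, not IndexError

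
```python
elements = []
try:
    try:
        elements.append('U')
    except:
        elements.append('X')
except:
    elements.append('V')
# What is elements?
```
['U']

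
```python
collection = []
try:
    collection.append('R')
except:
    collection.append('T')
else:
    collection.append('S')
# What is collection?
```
['R', 'S']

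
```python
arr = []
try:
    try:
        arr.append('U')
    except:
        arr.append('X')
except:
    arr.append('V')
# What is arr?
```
['U']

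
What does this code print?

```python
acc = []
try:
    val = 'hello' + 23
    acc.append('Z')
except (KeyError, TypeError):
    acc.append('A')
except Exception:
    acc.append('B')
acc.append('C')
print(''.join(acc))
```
AC

TypeError matches tuple containing it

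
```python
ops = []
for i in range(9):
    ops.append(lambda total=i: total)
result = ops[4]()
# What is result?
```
4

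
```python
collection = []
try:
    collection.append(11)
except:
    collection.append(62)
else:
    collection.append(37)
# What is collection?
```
[11, 37]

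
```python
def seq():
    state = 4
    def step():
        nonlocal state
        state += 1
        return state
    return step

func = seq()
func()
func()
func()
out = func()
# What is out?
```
8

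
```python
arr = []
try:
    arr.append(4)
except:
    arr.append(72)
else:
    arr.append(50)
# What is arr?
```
[4, 50]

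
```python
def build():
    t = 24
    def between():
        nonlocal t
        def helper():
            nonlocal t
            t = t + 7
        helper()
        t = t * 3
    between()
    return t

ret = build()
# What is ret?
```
93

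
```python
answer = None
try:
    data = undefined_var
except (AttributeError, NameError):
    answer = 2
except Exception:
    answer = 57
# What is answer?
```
2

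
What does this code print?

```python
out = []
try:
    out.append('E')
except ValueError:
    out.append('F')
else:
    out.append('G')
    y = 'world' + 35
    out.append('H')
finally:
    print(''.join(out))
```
EG

Try succeeds, else appends 'G', TypeError in else is uncaught, finally prints before exception propagates ('H' never appended)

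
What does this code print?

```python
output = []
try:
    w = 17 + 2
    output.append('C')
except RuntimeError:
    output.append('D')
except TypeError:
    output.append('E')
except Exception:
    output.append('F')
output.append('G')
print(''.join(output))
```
CG

No exception, try block completes normally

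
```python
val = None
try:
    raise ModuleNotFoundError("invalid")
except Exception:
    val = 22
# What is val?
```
22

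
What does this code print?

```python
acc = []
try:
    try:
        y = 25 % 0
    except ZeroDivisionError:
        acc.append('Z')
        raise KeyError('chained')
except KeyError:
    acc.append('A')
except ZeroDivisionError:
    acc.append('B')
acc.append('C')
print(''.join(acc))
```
ZAC

KeyError raised and caught, original ZeroDivisionError not re-raised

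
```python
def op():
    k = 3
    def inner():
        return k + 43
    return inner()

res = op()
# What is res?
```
46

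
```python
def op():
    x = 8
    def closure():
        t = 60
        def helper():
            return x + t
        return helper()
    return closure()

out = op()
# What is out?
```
68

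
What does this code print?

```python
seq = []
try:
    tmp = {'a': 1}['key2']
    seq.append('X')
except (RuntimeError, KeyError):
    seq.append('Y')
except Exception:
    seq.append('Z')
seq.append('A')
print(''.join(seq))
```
YA

KeyError matches tuple containing it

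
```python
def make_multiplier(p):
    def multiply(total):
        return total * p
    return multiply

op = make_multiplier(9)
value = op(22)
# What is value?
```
198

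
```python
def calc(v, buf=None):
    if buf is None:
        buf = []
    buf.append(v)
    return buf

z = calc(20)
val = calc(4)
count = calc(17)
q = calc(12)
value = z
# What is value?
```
[20]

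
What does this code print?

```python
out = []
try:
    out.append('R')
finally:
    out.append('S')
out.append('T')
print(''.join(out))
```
RST

try/finally without except, no exception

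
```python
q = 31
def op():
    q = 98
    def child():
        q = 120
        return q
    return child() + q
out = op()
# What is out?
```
218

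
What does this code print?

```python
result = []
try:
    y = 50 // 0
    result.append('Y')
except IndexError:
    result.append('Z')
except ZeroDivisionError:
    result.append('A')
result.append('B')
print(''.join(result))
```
AB

ZeroDivisionError is caught by its specific handler, not IndexError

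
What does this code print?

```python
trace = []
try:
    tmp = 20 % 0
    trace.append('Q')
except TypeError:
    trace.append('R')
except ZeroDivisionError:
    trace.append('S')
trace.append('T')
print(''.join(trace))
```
ST

ZeroDivisionError is caught by its specific handler, not TypeError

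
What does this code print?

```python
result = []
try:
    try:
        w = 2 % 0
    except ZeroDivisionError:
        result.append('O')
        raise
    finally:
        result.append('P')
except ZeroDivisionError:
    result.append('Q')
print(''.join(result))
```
OPQ

finally runs before re-raised exception propagates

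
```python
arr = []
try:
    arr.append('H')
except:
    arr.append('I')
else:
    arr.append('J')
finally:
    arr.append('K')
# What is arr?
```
['H', 'J', 'K']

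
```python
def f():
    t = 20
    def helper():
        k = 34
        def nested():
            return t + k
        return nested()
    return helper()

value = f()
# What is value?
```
54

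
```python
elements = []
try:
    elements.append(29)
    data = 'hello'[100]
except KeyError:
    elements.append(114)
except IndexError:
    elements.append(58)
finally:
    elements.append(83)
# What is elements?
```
[29, 58, 83]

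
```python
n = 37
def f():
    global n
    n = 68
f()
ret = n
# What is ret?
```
68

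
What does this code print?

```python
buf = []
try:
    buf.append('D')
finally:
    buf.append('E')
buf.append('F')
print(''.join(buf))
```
DEF

try/finally without except, no exception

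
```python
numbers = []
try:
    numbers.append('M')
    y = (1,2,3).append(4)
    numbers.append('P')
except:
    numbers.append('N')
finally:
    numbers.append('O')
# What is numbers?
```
['M', 'N', 'O']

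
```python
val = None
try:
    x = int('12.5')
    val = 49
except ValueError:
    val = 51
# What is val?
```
51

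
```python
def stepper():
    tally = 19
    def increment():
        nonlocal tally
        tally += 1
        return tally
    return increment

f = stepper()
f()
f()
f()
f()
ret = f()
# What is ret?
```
24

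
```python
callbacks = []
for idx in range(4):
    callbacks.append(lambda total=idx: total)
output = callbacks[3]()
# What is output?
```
3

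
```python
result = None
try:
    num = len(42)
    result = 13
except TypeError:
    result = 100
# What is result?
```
100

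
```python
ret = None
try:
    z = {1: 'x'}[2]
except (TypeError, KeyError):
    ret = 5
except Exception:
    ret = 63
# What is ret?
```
5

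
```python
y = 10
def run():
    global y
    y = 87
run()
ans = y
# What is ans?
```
87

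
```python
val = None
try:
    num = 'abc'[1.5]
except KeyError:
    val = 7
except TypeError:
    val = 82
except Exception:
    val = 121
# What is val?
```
82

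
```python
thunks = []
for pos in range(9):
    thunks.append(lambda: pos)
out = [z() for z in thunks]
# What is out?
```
[8, 8, 8, 8, 8, 8, 8, 8, 8]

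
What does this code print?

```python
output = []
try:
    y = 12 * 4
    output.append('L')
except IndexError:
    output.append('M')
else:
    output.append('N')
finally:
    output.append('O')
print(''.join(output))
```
LNO

else runs before finally when no exception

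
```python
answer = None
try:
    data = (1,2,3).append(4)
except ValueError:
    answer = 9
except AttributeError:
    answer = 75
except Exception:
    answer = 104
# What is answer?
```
75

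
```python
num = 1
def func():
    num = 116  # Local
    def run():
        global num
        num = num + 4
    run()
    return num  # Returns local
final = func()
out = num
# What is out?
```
5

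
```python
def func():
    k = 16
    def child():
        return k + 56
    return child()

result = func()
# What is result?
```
72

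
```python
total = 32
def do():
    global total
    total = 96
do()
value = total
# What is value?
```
96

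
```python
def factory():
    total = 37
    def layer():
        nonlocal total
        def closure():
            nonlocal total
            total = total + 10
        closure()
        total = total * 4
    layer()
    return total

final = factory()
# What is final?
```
188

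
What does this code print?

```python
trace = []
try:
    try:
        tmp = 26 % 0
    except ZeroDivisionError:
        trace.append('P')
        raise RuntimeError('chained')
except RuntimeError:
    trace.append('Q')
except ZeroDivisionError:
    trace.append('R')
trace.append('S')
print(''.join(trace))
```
PQS

RuntimeError raised and caught, original ZeroDivisionError not re-raised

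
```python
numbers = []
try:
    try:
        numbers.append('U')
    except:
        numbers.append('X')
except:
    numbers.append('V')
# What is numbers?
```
['U']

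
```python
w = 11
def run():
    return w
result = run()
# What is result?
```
11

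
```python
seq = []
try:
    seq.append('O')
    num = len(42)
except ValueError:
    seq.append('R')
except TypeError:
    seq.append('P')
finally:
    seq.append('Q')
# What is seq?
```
['O', 'P', 'Q']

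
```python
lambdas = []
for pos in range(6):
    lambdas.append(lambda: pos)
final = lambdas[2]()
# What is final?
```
5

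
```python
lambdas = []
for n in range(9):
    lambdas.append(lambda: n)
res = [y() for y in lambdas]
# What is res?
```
[8, 8, 8, 8, 8, 8, 8, 8, 8]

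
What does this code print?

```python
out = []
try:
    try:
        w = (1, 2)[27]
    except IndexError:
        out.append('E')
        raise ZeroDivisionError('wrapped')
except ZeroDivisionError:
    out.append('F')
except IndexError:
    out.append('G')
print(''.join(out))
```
EF

New ZeroDivisionError raised, caught by outer ZeroDivisionError handler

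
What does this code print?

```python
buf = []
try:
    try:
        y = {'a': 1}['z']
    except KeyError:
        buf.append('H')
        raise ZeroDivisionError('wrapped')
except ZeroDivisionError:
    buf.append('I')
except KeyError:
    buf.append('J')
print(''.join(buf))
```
HI

New ZeroDivisionError raised, caught by outer ZeroDivisionError handler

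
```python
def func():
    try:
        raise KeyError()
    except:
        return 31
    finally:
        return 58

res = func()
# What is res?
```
58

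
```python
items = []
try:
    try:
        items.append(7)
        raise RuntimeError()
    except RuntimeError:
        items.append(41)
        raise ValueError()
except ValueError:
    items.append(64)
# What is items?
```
[7, 41, 64]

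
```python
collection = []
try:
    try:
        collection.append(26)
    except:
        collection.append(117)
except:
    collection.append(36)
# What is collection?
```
[26]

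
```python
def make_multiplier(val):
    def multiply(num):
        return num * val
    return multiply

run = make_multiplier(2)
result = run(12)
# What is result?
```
24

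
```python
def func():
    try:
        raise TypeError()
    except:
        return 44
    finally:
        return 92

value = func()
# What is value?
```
92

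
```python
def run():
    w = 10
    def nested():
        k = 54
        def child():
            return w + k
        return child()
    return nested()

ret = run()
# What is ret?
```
64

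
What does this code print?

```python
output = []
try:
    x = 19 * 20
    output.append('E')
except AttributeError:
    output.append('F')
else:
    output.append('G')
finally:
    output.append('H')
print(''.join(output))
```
EGH

else runs before finally when no exception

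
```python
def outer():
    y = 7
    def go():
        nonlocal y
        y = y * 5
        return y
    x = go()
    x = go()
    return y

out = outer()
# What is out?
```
175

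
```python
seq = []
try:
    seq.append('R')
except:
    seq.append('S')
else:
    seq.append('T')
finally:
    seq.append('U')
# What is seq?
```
['R', 'T', 'U']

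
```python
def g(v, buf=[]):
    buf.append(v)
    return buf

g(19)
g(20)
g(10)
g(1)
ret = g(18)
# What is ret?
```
[19, 20, 10, 1, 18]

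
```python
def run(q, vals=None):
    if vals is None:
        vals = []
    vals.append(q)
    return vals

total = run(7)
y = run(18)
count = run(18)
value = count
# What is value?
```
[18]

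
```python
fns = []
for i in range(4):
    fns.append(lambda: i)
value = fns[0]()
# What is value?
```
3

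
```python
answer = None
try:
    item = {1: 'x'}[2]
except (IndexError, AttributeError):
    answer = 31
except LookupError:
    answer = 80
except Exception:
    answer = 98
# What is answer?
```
80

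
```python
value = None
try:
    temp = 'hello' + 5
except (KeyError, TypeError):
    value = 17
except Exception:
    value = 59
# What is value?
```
17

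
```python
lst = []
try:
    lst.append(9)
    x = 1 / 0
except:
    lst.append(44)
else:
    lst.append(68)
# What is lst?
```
[9, 44]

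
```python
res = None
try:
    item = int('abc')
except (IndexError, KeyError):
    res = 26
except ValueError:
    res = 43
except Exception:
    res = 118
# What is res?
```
43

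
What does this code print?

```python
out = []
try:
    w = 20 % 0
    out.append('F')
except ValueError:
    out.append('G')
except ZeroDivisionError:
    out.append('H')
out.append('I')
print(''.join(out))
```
HI

ZeroDivisionError is caught by its specific handler, not ValueError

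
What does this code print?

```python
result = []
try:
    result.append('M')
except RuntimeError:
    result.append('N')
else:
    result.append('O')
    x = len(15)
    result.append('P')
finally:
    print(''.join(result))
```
MO

Try succeeds, else appends 'O', TypeError in else is uncaught, finally prints before exception propagates ('P' never appended)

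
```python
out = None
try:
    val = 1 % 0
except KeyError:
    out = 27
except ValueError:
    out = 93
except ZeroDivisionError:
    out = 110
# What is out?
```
110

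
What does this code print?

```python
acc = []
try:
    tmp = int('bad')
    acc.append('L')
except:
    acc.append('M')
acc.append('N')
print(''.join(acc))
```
MN

Exception raised in try, caught by bare except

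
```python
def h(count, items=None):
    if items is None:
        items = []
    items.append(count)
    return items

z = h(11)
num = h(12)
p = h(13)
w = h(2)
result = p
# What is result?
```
[13]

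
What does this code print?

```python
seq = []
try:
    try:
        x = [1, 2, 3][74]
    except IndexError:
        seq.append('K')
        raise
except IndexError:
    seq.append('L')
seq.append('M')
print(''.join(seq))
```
KLM

raise without argument re-raises current exception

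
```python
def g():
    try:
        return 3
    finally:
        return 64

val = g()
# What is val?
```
64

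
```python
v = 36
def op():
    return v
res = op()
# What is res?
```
36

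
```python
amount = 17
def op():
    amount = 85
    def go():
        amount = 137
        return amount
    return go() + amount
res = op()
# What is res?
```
222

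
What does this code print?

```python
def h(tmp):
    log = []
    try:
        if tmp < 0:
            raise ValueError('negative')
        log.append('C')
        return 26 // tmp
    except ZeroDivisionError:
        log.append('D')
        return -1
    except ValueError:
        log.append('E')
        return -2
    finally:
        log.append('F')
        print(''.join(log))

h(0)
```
CDF

tmp=0 causes ZeroDivisionError, caught, finally prints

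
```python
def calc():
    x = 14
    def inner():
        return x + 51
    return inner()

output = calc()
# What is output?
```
65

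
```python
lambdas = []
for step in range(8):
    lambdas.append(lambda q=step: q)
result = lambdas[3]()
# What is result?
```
3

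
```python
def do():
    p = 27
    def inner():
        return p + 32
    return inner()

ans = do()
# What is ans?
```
59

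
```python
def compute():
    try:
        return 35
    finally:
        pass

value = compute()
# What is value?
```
35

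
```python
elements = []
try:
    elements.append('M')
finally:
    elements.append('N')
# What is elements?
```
['M', 'N']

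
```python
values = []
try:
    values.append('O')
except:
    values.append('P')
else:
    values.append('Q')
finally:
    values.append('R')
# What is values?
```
['O', 'Q', 'R']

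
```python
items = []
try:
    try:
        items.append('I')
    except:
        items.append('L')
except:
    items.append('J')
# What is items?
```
['I']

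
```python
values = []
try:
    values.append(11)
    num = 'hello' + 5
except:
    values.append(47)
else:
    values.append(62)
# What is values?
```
[11, 47]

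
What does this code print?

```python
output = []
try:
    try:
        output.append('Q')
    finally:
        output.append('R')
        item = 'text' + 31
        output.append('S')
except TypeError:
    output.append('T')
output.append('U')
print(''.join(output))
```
QRTU

Exception in inner finally caught by outer except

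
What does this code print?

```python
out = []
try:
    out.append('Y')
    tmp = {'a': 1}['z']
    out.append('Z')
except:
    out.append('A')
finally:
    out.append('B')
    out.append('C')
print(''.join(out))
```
YABC

Code before exception runs, then except, then all of finally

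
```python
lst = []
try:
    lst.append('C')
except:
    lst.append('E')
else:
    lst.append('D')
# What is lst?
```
['C', 'D']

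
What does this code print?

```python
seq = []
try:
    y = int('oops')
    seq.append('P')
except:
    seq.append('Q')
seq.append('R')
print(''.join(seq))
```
QR

Exception raised in try, caught by bare except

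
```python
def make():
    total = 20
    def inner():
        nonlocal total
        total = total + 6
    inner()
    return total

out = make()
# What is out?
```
26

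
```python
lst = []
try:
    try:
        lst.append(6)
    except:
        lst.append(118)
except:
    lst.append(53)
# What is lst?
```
[6]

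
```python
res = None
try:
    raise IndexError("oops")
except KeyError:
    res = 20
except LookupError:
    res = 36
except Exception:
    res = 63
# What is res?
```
36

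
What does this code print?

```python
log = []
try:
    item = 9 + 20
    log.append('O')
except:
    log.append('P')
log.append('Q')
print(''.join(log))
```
OQ

No exception, try block completes normally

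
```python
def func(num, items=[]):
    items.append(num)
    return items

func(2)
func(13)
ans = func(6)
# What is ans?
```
[2, 13, 6]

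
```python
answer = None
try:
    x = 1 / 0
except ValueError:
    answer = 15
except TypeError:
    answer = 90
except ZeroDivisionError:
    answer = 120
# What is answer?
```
120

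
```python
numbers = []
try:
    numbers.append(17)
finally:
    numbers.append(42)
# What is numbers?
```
[17, 42]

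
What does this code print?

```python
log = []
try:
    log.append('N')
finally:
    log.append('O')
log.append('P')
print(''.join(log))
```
NOP

try/finally without except, no exception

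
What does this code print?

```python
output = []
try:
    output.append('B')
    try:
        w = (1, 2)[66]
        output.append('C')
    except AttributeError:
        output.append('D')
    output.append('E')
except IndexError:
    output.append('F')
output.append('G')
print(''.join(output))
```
BFG

Inner handler doesn't match, propagates to outer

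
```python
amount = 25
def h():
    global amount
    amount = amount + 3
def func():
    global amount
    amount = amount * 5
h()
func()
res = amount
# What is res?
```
140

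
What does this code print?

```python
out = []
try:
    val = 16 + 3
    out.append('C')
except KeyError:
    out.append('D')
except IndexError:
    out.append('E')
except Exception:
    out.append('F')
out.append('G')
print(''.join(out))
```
CG

No exception, try block completes normally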